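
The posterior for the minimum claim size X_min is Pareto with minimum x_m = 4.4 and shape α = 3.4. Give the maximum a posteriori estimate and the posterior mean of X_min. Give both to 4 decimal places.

X_min_MAP = 4.4000, E[X_min|data] = 6.2333

The Pareto density is strictly decreasing on [x_m, ∞), so the mode is x_m = 4.4000.
Mean = α·x_m/(α−1) = 3.4·4.4/2.4 = 6.2333.
Mean > mode: the posterior has a right tail.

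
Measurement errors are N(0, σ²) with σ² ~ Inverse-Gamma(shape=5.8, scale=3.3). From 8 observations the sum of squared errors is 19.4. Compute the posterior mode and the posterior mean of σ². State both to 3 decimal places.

MAP: 1.204. Posterior mean: 1.477.

Posterior: Inverse-Gamma(shape = 5.8+8/2 = 9.8, scale = 3.3+19.4/2 = 13.0).
Mode = β/(α+1) = 13.0/10.8 = 1.204.
Mean = β/(α−1) = 13.0/8.8 = 1.477.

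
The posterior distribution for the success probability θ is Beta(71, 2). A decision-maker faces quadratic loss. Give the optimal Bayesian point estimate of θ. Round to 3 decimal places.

0.973

Mode = (71−1)/(71+2−2) = 70/71 = 0.986.
Mean = 71/(71+2) = 71/73 = 0.973.
Quadratic loss ⇒ the optimal estimator is the posterior mean.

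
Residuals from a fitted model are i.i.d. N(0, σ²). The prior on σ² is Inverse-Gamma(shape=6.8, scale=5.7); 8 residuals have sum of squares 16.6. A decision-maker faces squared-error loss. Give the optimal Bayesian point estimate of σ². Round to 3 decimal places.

Posterior: Inverse-Gamma(shape = 6.8+8/2 = 10.8, scale = 5.7+16.6/2 = 14.0).
Mode = β/(α+1) = 14.0/11.8 = 1.186.
Mean = β/(α−1) = 14.0/9.8 = 1.429.
Squared-error loss ⇒ the optimal estimator is the posterior mean.

1.429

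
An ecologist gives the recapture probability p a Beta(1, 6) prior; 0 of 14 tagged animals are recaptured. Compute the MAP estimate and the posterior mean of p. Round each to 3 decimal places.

Posterior: Beta(1+0, 6+14) = Beta(1, 20).
Since α = 1 ≤ 1 and β > 1, the Beta density is monotone decreasing on [0,1]; the mode is at 0.
Mean = 1/(1+20) = 0.048.

MAP estimate = 0.000, posterior mean = 0.048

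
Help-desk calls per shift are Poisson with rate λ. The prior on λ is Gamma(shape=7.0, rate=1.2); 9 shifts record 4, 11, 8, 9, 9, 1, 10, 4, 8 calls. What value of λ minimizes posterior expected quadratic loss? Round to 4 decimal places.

6.9608

Σ counts = 64. Posterior: Gamma(shape = 7.0+64 = 71.0, rate = 1.2+9 = 10.2).
Mode = (α−1)/β = 70.0/10.2 = 6.8627.
Mean = α/β = 71.0/10.2 = 6.9608.
Quadratic loss ⇒ the optimal estimator is the posterior mean.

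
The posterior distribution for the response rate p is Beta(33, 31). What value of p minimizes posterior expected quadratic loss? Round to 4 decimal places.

Mode = (33−1)/(33+31−2) = 32/62 = 0.5161.
Mean = 33/(33+31) = 33/64 = 0.5156.
Quadratic loss ⇒ the optimal estimator is the posterior mean.

0.5156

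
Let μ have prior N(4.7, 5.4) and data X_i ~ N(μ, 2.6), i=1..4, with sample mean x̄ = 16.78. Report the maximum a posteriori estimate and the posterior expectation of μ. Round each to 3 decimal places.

MAP = 15.482, posterior mean = 15.482

Posterior for μ is Normal. Precision-weighted mean: (1/5.4·4.7 + 4/2.6·16.78) / (1/5.4 + 4/2.6) = 15.482.
A Normal posterior is symmetric, so mode = mean.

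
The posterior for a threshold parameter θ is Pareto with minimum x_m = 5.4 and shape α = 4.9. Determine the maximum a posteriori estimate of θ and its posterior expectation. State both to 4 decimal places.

MAP = 5.4000; posterior mean = 6.7846

The Pareto density is strictly decreasing on [x_m, ∞), so the mode is x_m = 5.4000.
Mean = α·x_m/(α−1) = 4.9·5.4/3.9 = 6.7846.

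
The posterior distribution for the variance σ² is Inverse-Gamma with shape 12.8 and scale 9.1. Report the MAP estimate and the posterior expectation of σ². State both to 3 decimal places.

Mode = β/(α+1) = 9.1/13.8 = 0.659.
Mean = β/(α−1) = 9.1/11.8 = 0.771.

MAP: 0.659. Posterior mean: 0.771.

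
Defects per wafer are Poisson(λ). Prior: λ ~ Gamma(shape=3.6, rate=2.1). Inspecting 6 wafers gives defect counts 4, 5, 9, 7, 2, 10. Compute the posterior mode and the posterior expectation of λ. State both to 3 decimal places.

MAP = 4.889; posterior mean = 5.012

Σ counts = 37. Posterior: Gamma(shape = 3.6+37 = 40.6, rate = 2.1+6 = 8.1).
Mode = (α−1)/β = 39.6/8.1 = 4.889.
Mean = α/β = 40.6/8.1 = 5.012.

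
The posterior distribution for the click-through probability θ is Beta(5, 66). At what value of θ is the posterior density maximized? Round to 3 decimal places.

0.058

Mode = (5−1)/(5+66−2) = 4/69 = 0.058.
Mean = 5/(5+66) = 5/71 = 0.070.
This is the posterior mode — the MAP estimate.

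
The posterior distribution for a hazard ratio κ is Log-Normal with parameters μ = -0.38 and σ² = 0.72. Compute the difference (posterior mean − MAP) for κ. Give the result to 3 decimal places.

0.647

Mode = exp(μ − σ²) = exp(-1.10) = 0.333.
Mean = exp(μ + σ²/2) = exp(-0.020) = 0.980.
Difference = 0.980 − 0.333 = 0.647.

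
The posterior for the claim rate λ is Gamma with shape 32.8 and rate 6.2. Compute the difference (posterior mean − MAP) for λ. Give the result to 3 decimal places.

Mode = (α−1)/β = 31.8/6.2 = 5.129.
Mean = α/β = 32.8/6.2 = 5.290.
Difference = 5.290 − 5.129 = 0.161.
Mean > mode: the posterior has a right tail.

0.161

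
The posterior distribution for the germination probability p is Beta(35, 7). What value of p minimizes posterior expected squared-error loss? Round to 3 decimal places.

Mode = (35−1)/(35+7−2) = 34/40 = 0.850.
Mean = 35/(35+7) = 35/42 = 0.833.
Squared-error loss ⇒ the optimal estimator is the posterior mean.

0.833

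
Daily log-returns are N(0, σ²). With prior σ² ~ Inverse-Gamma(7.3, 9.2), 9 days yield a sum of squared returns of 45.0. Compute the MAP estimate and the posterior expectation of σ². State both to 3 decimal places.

MAP estimate = 2.477, posterior expectation = 2.935

Posterior: Inverse-Gamma(shape = 7.3+9/2 = 11.8, scale = 9.2+45.0/2 = 31.7).
Mode = β/(α+1) = 31.7/12.8 = 2.477.
Mean = β/(α−1) = 31.7/10.8 = 2.935.
The posterior is right-skewed, so the mean exceeds the mode.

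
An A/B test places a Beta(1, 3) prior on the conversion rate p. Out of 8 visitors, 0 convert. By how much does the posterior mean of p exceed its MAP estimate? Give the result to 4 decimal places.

0.0833

Posterior: Beta(1+0, 3+8) = Beta(1, 11).
Since α = 1 ≤ 1 and β > 1, the Beta density is monotone decreasing on [0,1]; the mode is at 0.
Mean = 1/(1+11) = 0.0833.
Difference = 0.0833 − 0.0000 = 0.0833.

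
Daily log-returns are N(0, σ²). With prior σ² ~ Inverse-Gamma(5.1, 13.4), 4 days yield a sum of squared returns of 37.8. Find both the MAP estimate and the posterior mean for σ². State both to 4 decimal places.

Posterior: Inverse-Gamma(shape = 5.1+4/2 = 7.1, scale = 13.4+37.8/2 = 32.3).
Mode = β/(α+1) = 32.3/8.1 = 3.9877.
Mean = β/(α−1) = 32.3/6.1 = 5.2951.
Right-skewed posterior ⇒ mode < mean.

MAP = 3.9877, posterior mean = 5.2951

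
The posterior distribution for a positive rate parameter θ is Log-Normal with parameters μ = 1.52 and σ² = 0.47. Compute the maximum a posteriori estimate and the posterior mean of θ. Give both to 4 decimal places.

MAP: 2.8577. Posterior mean: 5.7834.

Mode = exp(μ − σ²) = exp(1.05) = 2.8577.
Mean = exp(μ + σ²/2) = exp(1.755) = 5.7834.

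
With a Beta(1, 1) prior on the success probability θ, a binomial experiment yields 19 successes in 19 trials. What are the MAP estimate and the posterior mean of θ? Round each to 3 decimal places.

Posterior: Beta(1+19, 1+0) = Beta(20, 1).
Since β = 1 ≤ 1 and α > 1, the Beta density is monotone increasing on [0,1]; the mode is at 1.
Mean = 20/(20+1) = 0.952.
Left-skewed posterior ⇒ mean < mode.

MAP: 1.000. Posterior mean: 0.952.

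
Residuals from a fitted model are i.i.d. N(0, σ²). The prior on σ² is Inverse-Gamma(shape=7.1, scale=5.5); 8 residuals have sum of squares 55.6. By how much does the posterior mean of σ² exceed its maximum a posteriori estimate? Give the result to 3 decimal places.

0.545

Posterior: Inverse-Gamma(shape = 7.1+8/2 = 11.1, scale = 5.5+55.6/2 = 33.3).
Mode = β/(α+1) = 33.3/12.1 = 2.752.
Mean = β/(α−1) = 33.3/10.1 = 3.297.
Difference = 3.297 − 2.752 = 0.545.
Mean > mode: the posterior has a right tail.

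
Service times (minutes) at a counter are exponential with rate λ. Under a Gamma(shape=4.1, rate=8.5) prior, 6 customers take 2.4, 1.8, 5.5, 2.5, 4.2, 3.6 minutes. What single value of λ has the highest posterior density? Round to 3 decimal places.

0.319

Σ times = 20.0. Posterior: Gamma(shape = 4.1+6 = 10.1, rate = 8.5+20.0 = 28.5).
Mode = (α−1)/β = 9.1/28.5 = 0.319.
Mean = α/β = 10.1/28.5 = 0.354.
This is the posterior mode — the MAP estimate.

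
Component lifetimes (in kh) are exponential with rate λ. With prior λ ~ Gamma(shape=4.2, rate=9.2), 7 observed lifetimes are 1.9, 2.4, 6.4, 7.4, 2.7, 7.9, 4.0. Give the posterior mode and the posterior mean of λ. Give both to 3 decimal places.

λ_MAP = 0.243, E[λ|data] = 0.267

Σ times = 32.7. Posterior: Gamma(shape = 4.2+7 = 11.2, rate = 9.2+32.7 = 41.9).
Mode = (α−1)/β = 10.2/41.9 = 0.243.
Mean = α/β = 11.2/41.9 = 0.267.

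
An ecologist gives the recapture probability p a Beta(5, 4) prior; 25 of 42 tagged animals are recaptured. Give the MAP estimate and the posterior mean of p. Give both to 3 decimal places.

MAP: 0.592. Posterior mean: 0.588.

Posterior: Beta(5+25, 4+17) = Beta(30, 21).
Mode = (30−1)/(30+21−2) = 29/49 = 0.592.
Mean = 30/(30+21) = 30/51 = 0.588.
Left-skewed posterior ⇒ mean < mode.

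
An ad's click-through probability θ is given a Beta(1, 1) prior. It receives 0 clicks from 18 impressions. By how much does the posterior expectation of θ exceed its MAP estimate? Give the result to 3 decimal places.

0.050

Posterior: Beta(1+0, 1+18) = Beta(1, 19).
Since α = 1 ≤ 1 and β > 1, the Beta density is monotone decreasing on [0,1]; the mode is at 0.
Mean = 1/(1+19) = 0.050.
Difference = 0.050 − 0.000 = 0.050.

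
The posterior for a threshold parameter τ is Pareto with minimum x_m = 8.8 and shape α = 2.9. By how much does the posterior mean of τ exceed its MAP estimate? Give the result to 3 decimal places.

The Pareto density is strictly decreasing on [x_m, ∞), so the mode is x_m = 8.800.
Mean = α·x_m/(α−1) = 2.9·8.8/1.9 = 13.432.
Difference = 13.432 − 8.800 = 4.632.

4.632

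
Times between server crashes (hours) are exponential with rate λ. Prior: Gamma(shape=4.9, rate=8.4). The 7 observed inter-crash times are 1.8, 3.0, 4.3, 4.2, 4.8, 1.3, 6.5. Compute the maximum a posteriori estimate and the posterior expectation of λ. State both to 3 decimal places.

Σ times = 25.9. Posterior: Gamma(shape = 4.9+7 = 11.9, rate = 8.4+25.9 = 34.3).
Mode = (α−1)/β = 10.9/34.3 = 0.318.
Mean = α/β = 11.9/34.3 = 0.347.
The mean is pulled above the mode by the posterior's right skew.

MAP = 0.318, posterior mean = 0.347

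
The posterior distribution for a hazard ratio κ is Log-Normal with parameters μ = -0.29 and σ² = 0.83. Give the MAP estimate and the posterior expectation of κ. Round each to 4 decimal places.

MAP: 0.3263. Posterior mean: 1.1331.

Mode = exp(μ − σ²) = exp(-1.12) = 0.3263.
Mean = exp(μ + σ²/2) = exp(0.125) = 1.1331.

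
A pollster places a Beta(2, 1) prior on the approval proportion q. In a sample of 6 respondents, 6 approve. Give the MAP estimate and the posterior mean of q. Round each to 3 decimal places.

MAP estimate = 1.000, posterior mean = 0.889

Posterior: Beta(2+6, 1+0) = Beta(8, 1).
Since β = 1 ≤ 1 and α > 1, the Beta density is monotone increasing on [0,1]; the mode is at 1.
Mean = 8/(8+1) = 0.889.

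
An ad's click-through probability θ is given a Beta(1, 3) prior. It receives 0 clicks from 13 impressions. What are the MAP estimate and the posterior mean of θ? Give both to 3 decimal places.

MAP: 0.000. Posterior mean: 0.059.

Posterior: Beta(1+0, 3+13) = Beta(1, 16).
Since α = 1 ≤ 1 and β > 1, the Beta density is monotone decreasing on [0,1]; the mode is at 0.
Mean = 1/(1+16) = 0.059.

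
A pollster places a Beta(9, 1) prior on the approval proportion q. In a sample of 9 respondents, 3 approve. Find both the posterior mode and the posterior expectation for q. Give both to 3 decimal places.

Posterior: Beta(9+3, 1+6) = Beta(12, 7).
Mode = (12−1)/(12+7−2) = 11/17 = 0.647.
Mean = 12/(12+7) = 12/19 = 0.632.
Mode > mean: the posterior has a left tail.

MAP = 0.647; posterior mean = 0.632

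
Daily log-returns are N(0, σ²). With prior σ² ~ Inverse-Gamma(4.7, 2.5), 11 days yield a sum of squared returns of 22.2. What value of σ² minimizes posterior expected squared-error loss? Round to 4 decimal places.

Posterior: Inverse-Gamma(shape = 4.7+11/2 = 10.2, scale = 2.5+22.2/2 = 13.6).
Mode = β/(α+1) = 13.6/11.2 = 1.2143.
Mean = β/(α−1) = 13.6/9.2 = 1.4783.
Squared-error loss ⇒ the optimal estimator is the posterior mean.

1.4783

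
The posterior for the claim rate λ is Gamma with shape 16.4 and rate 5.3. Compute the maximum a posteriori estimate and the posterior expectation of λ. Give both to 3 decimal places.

Mode = (α−1)/β = 15.4/5.3 = 2.906.
Mean = α/β = 16.4/5.3 = 3.094.

maximum a posteriori estimate = 2.906, posterior expectation = 3.094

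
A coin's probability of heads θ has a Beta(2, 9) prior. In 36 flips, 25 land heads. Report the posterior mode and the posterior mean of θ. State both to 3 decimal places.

θ_MAP = 0.578, E[θ|data] = 0.574

Posterior: Beta(2+25, 9+11) = Beta(27, 20).
Mode = (27−1)/(27+20−2) = 26/45 = 0.578.
Mean = 27/(27+20) = 27/47 = 0.574.
Left-skewed posterior ⇒ mean < mode.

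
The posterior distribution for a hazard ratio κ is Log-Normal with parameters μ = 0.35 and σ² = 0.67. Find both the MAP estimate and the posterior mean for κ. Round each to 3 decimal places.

MAP estimate = 0.726, posterior mean = 1.984

Mode = exp(μ − σ²) = exp(-0.32) = 0.726.
Mean = exp(μ + σ²/2) = exp(0.685) = 1.984.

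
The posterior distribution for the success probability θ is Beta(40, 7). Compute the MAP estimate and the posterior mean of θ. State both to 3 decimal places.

MAP: 0.867. Posterior mean: 0.851.

Mode = (40−1)/(40+7−2) = 39/45 = 0.867.
Mean = 40/(40+7) = 40/47 = 0.851.
Mode > mean: the posterior has a left tail.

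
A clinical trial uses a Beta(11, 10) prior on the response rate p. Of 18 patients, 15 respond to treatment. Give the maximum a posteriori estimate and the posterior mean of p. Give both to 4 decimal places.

MAP: 0.6757. Posterior mean: 0.6667.

Posterior: Beta(11+15, 10+3) = Beta(26, 13).
Mode = (26−1)/(26+13−2) = 25/37 = 0.6757.
Mean = 26/(26+13) = 26/39 = 0.6667.
Left-skewed posterior ⇒ mean < mode.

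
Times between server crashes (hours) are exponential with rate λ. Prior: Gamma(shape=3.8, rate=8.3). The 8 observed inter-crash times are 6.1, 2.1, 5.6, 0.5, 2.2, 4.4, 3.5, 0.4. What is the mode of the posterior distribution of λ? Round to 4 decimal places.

Σ times = 24.8. Posterior: Gamma(shape = 3.8+8 = 11.8, rate = 8.3+24.8 = 33.1).
Mode = (α−1)/β = 10.8/33.1 = 0.3263.
Mean = α/β = 11.8/33.1 = 0.3565.
This is the posterior mode — the MAP estimate.

0.3263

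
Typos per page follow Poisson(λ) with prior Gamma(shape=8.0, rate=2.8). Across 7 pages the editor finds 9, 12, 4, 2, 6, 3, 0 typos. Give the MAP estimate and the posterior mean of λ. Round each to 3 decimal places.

MAP estimate = 4.388, posterior mean = 4.490

Σ counts = 36. Posterior: Gamma(shape = 8.0+36 = 44.0, rate = 2.8+7 = 9.8).
Mode = (α−1)/β = 43.0/9.8 = 4.388.
Mean = α/β = 44.0/9.8 = 4.490.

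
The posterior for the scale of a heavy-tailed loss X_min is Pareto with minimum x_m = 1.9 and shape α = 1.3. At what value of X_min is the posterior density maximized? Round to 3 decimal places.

The Pareto density is strictly decreasing on [x_m, ∞), so the mode is x_m = 1.900.
Mean = α·x_m/(α−1) = 1.3·1.9/0.3 = 8.233.
This is the posterior mode — the MAP estimate.

1.900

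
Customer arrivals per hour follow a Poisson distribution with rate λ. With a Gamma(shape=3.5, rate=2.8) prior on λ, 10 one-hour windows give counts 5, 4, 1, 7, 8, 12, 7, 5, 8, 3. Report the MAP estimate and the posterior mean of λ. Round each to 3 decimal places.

Σ counts = 60. Posterior: Gamma(shape = 3.5+60 = 63.5, rate = 2.8+10 = 12.8).
Mode = (α−1)/β = 62.5/12.8 = 4.883.
Mean = α/β = 63.5/12.8 = 4.961.
Mean > mode: the posterior has a right tail.

λ_MAP = 4.883, E[λ|data] = 4.961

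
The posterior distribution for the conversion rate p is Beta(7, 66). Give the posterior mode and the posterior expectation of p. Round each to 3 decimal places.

MAP = 0.085, posterior mean = 0.096

Mode = (7−1)/(7+66−2) = 6/71 = 0.085.
Mean = 7/(7+66) = 7/73 = 0.096.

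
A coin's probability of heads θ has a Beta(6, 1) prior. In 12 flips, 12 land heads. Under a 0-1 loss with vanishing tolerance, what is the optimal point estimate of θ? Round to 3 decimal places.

Posterior: Beta(6+12, 1+0) = Beta(18, 1).
Since β = 1 ≤ 1 and α > 1, the Beta density is monotone increasing on [0,1]; the mode is at 1.
Mean = 18/(18+1) = 0.947.
This is the posterior mode — the MAP estimate.

1.000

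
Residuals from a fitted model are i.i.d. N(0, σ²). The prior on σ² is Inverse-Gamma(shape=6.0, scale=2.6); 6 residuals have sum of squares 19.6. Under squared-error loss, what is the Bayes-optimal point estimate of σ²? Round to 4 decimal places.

Posterior: Inverse-Gamma(shape = 6.0+6/2 = 9.0, scale = 2.6+19.6/2 = 12.4).
Mode = β/(α+1) = 12.4/10.0 = 1.2400.
Mean = β/(α−1) = 12.4/8.0 = 1.5500.
Squared-error loss ⇒ the optimal estimator is the posterior mean.

1.5500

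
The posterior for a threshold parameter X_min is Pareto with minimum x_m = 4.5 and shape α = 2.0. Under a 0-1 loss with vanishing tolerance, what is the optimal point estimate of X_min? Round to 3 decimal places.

4.500

The Pareto density is strictly decreasing on [x_m, ∞), so the mode is x_m = 4.500.
Mean = α·x_m/(α−1) = 2.0·4.5/1.0 = 9.000.
This is the posterior mode — the MAP estimate.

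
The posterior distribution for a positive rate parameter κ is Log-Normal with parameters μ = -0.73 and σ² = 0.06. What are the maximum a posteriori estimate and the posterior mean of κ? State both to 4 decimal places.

MAP = 0.4538; posterior mean = 0.4966

Mode = exp(μ − σ²) = exp(-0.79) = 0.4538.
Mean = exp(μ + σ²/2) = exp(-0.700) = 0.4966.
Right-skewed posterior ⇒ mode < mean.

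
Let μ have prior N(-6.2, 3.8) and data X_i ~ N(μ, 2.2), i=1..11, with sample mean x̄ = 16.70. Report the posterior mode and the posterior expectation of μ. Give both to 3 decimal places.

Posterior for μ is Normal. Precision-weighted mean: (1/3.8·-6.2 + 11/2.2·16.70) / (1/3.8 + 11/2.2) = 15.555.
A Normal posterior is symmetric, so mode = mean.

MAP: 15.555. Posterior mean: 15.555.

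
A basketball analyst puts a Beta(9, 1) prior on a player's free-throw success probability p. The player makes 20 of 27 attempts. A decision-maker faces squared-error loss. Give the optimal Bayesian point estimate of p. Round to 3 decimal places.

0.784

Posterior: Beta(9+20, 1+7) = Beta(29, 8).
Mode = (29−1)/(29+8−2) = 28/35 = 0.800.
Mean = 29/(29+8) = 29/37 = 0.784.
Squared-error loss ⇒ the optimal estimator is the posterior mean.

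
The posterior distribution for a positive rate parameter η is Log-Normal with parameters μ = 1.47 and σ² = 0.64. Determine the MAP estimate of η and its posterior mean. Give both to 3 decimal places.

η_MAP = 2.293, E[η|data] = 5.989

Mode = exp(μ − σ²) = exp(0.83) = 2.293.
Mean = exp(μ + σ²/2) = exp(1.790) = 5.989.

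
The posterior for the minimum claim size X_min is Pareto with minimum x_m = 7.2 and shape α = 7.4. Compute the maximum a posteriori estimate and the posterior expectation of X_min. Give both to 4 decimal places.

The Pareto density is strictly decreasing on [x_m, ∞), so the mode is x_m = 7.2000.
Mean = α·x_m/(α−1) = 7.4·7.2/6.4 = 8.3250.

maximum a posteriori estimate = 7.2000, posterior expectation = 8.3250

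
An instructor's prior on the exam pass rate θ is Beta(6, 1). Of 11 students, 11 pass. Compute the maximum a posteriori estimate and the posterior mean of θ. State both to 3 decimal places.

Posterior: Beta(6+11, 1+0) = Beta(17, 1).
Since β = 1 ≤ 1 and α > 1, the Beta density is monotone increasing on [0,1]; the mode is at 1.
Mean = 17/(17+1) = 0.944.
Left-skewed posterior ⇒ mean < mode.

maximum a posteriori estimate = 1.000, posterior mean = 0.944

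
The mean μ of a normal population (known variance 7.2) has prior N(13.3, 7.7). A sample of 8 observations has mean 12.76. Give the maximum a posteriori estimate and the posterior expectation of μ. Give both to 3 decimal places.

Posterior for μ is Normal. Precision-weighted mean: (1/7.7·13.3 + 8/7.2·12.76) / (1/7.7 + 8/7.2) = 12.817.
A Normal posterior is symmetric, so mode = mean.

maximum a posteriori estimate = 12.817, posterior expectation = 12.817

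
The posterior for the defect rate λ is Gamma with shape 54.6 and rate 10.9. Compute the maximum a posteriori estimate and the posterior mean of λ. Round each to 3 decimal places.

Mode = (α−1)/β = 53.6/10.9 = 4.917.
Mean = α/β = 54.6/10.9 = 5.009.

λ_MAP = 4.917, E[λ|data] = 5.009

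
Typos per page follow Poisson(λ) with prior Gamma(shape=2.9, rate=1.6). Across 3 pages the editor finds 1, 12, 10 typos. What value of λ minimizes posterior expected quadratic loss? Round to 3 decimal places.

Σ counts = 23. Posterior: Gamma(shape = 2.9+23 = 25.9, rate = 1.6+3 = 4.6).
Mode = (α−1)/β = 24.9/4.6 = 5.413.
Mean = α/β = 25.9/4.6 = 5.630.
Quadratic loss ⇒ the optimal estimator is the posterior mean.

5.630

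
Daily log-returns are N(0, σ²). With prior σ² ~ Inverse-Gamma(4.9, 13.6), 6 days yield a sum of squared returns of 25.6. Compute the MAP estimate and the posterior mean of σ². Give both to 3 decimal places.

Posterior: Inverse-Gamma(shape = 4.9+6/2 = 7.9, scale = 13.6+25.6/2 = 26.4).
Mode = β/(α+1) = 26.4/8.9 = 2.966.
Mean = β/(α−1) = 26.4/6.9 = 3.826.

MAP: 2.966. Posterior mean: 3.826.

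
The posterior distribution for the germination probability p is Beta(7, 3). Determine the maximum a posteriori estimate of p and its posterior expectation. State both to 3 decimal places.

maximum a posteriori estimate = 0.750, posterior expectation = 0.700

Mode = (7−1)/(7+3−2) = 6/8 = 0.750.
Mean = 7/(7+3) = 7/10 = 0.700.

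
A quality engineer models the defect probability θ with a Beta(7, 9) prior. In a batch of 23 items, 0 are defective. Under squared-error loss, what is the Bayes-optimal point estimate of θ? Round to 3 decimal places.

0.179

Posterior: Beta(7+0, 9+23) = Beta(7, 32).
Mode = (7−1)/(7+32−2) = 6/37 = 0.162.
Mean = 7/(7+32) = 7/39 = 0.179.
Squared-error loss ⇒ the optimal estimator is the posterior mean.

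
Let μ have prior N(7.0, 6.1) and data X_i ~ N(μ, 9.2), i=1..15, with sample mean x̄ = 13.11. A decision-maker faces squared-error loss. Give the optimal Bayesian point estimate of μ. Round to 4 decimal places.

Posterior for μ is Normal. Precision-weighted mean: (1/6.1·7.0 + 15/9.2·13.11) / (1/6.1 + 15/9.2) = 12.5518.
A Normal posterior is symmetric, so mode = mean.
Squared-error loss ⇒ the optimal estimator is the posterior mean.

12.5518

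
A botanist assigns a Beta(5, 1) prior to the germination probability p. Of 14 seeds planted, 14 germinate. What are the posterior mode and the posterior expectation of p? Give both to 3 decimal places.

Posterior: Beta(5+14, 1+0) = Beta(19, 1).
Since β = 1 ≤ 1 and α > 1, the Beta density is monotone increasing on [0,1]; the mode is at 1.
Mean = 19/(19+1) = 0.950.

MAP = 1.000; posterior mean = 0.950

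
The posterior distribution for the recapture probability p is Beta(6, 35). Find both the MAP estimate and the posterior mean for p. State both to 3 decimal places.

Mode = (6−1)/(6+35−2) = 5/39 = 0.128.
Mean = 6/(6+35) = 6/41 = 0.146.
The posterior is right-skewed, so the mean exceeds the mode.

MAP: 0.128. Posterior mean: 0.146.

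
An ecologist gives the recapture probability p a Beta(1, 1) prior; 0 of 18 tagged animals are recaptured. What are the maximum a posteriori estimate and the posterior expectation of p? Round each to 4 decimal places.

p_MAP = 0.0000, E[p|data] = 0.0500

Posterior: Beta(1+0, 1+18) = Beta(1, 19).
Since α = 1 ≤ 1 and β > 1, the Beta density is monotone decreasing on [0,1]; the mode is at 0.
Mean = 1/(1+19) = 0.0500.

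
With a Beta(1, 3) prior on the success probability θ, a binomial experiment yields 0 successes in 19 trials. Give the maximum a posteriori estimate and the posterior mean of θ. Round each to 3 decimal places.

MAP = 0.000; posterior mean = 0.043

Posterior: Beta(1+0, 3+19) = Beta(1, 22).
Since α = 1 ≤ 1 and β > 1, the Beta density is monotone decreasing on [0,1]; the mode is at 0.
Mean = 1/(1+22) = 0.043.
The posterior is right-skewed, so the mean exceeds the mode.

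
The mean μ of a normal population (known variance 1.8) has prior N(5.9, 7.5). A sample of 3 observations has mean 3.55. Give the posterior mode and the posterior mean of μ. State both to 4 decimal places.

MAP = 3.7241, posterior mean = 3.7241

Posterior for μ is Normal. Precision-weighted mean: (1/7.5·5.9 + 3/1.8·3.55) / (1/7.5 + 3/1.8) = 3.7241.
A Normal posterior is symmetric, so mode = mean.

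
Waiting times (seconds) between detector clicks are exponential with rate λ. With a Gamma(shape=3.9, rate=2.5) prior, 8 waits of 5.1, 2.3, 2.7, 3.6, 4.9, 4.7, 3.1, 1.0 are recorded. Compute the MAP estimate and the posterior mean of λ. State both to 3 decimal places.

Σ times = 27.4. Posterior: Gamma(shape = 3.9+8 = 11.9, rate = 2.5+27.4 = 29.9).
Mode = (α−1)/β = 10.9/29.9 = 0.365.
Mean = α/β = 11.9/29.9 = 0.398.

MAP = 0.365, posterior mean = 0.398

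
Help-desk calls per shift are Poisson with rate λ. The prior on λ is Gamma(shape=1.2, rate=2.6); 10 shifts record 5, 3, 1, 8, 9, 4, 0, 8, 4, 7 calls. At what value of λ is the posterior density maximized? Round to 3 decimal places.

3.905

Σ counts = 49. Posterior: Gamma(shape = 1.2+49 = 50.2, rate = 2.6+10 = 12.6).
Mode = (α−1)/β = 49.2/12.6 = 3.905.
Mean = α/β = 50.2/12.6 = 3.984.
This is the posterior mode — the MAP estimate.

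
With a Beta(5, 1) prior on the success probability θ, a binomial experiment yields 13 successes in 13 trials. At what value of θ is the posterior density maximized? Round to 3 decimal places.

Posterior: Beta(5+13, 1+0) = Beta(18, 1).
Since β = 1 ≤ 1 and α > 1, the Beta density is monotone increasing on [0,1]; the mode is at 1.
Mean = 18/(18+1) = 0.947.
This is the posterior mode — the MAP estimate.

1.000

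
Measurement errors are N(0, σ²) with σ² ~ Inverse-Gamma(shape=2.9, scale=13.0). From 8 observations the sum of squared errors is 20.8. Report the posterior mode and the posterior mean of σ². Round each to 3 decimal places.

σ²_MAP = 2.962, E[σ²|data] = 3.966

Posterior: Inverse-Gamma(shape = 2.9+8/2 = 6.9, scale = 13.0+20.8/2 = 23.4).
Mode = β/(α+1) = 23.4/7.9 = 2.962.
Mean = β/(α−1) = 23.4/5.9 = 3.966.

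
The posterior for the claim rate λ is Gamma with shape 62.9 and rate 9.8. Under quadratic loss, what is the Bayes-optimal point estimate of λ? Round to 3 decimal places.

6.418

Mode = (α−1)/β = 61.9/9.8 = 6.316.
Mean = α/β = 62.9/9.8 = 6.418.
Quadratic loss ⇒ the optimal estimator is the posterior mean.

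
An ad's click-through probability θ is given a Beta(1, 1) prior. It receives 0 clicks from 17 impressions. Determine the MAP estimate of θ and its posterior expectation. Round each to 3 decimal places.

MAP: 0.000. Posterior mean: 0.053.

Posterior: Beta(1+0, 1+17) = Beta(1, 18).
Since α = 1 ≤ 1 and β > 1, the Beta density is monotone decreasing on [0,1]; the mode is at 0.
Mean = 1/(1+18) = 0.053.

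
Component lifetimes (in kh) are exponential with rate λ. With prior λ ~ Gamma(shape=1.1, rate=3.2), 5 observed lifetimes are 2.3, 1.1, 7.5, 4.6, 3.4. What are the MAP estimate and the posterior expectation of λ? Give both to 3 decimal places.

Σ times = 18.9. Posterior: Gamma(shape = 1.1+5 = 6.1, rate = 3.2+18.9 = 22.1).
Mode = (α−1)/β = 5.1/22.1 = 0.231.
Mean = α/β = 6.1/22.1 = 0.276.
The mean is pulled above the mode by the posterior's right skew.

MAP = 0.231; posterior mean = 0.276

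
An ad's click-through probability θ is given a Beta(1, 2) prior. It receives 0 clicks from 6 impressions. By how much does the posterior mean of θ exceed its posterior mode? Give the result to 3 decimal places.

0.111

Posterior: Beta(1+0, 2+6) = Beta(1, 8).
Since α = 1 ≤ 1 and β > 1, the Beta density is monotone decreasing on [0,1]; the mode is at 0.
Mean = 1/(1+8) = 0.111.
Difference = 0.111 − 0.000 = 0.111.
Mean > mode: the posterior has a right tail.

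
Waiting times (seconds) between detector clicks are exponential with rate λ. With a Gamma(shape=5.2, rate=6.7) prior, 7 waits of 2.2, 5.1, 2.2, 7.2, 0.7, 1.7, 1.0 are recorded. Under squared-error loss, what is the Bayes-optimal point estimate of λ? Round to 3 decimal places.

Σ times = 20.1. Posterior: Gamma(shape = 5.2+7 = 12.2, rate = 6.7+20.1 = 26.8).
Mode = (α−1)/β = 11.2/26.8 = 0.418.
Mean = α/β = 12.2/26.8 = 0.455.
Squared-error loss ⇒ the optimal estimator is the posterior mean.

0.455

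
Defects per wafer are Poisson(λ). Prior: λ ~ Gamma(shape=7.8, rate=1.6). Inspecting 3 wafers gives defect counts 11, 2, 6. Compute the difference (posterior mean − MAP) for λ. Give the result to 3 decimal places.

0.217

Σ counts = 19. Posterior: Gamma(shape = 7.8+19 = 26.8, rate = 1.6+3 = 4.6).
Mode = (α−1)/β = 25.8/4.6 = 5.609.
Mean = α/β = 26.8/4.6 = 5.826.
Difference = 5.826 − 5.609 = 0.217.
Mean > mode: the posterior has a right tail.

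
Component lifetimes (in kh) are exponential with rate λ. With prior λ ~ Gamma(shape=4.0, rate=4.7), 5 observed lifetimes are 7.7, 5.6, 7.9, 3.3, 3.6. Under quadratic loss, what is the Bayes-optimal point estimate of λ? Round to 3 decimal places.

0.274

Σ times = 28.1. Posterior: Gamma(shape = 4.0+5 = 9.0, rate = 4.7+28.1 = 32.8).
Mode = (α−1)/β = 8.0/32.8 = 0.244.
Mean = α/β = 9.0/32.8 = 0.274.
Quadratic loss ⇒ the optimal estimator is the posterior mean.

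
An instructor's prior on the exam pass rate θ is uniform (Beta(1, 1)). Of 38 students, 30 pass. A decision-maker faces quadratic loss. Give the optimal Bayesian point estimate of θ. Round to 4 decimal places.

0.7750

Posterior: Beta(1+30, 1+8) = Beta(31, 9).
Mode = (31−1)/(31+9−2) = 30/38 = 0.7895.
Mean = 31/(31+9) = 31/40 = 0.7750.
Quadratic loss ⇒ the optimal estimator is the posterior mean.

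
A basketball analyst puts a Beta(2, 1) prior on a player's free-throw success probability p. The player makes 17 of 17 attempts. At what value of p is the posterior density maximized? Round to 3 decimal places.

Posterior: Beta(2+17, 1+0) = Beta(19, 1).
Since β = 1 ≤ 1 and α > 1, the Beta density is monotone increasing on [0,1]; the mode is at 1.
Mean = 19/(19+1) = 0.950.
This is the posterior mode — the MAP estimate.

1.000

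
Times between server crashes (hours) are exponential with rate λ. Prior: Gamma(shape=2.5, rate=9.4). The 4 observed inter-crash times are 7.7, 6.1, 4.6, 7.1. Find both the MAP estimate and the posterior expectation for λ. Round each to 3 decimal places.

MAP estimate = 0.158, posterior expectation = 0.186

Σ times = 25.5. Posterior: Gamma(shape = 2.5+4 = 6.5, rate = 9.4+25.5 = 34.9).
Mode = (α−1)/β = 5.5/34.9 = 0.158.
Mean = α/β = 6.5/34.9 = 0.186.
Mean > mode: the posterior has a right tail.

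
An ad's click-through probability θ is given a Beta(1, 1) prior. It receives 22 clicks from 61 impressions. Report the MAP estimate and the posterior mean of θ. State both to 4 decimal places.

MAP estimate = 0.3607, posterior mean = 0.3651

Posterior: Beta(1+22, 1+39) = Beta(23, 40).
Mode = (23−1)/(23+40−2) = 22/61 = 0.3607.
Mean = 23/(23+40) = 23/63 = 0.3651.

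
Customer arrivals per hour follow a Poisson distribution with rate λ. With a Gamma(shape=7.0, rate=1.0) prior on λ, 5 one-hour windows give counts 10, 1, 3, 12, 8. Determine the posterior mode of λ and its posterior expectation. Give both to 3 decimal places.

MAP: 6.667. Posterior mean: 6.833.

Σ counts = 34. Posterior: Gamma(shape = 7.0+34 = 41.0, rate = 1.0+5 = 6.0).
Mode = (α−1)/β = 40.0/6.0 = 6.667.
Mean = α/β = 41.0/6.0 = 6.833.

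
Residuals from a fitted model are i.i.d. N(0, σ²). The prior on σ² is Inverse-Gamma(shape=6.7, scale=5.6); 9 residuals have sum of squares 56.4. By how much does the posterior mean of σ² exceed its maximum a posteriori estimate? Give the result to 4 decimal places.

Posterior: Inverse-Gamma(shape = 6.7+9/2 = 11.2, scale = 5.6+56.4/2 = 33.8).
Mode = β/(α+1) = 33.8/12.2 = 2.7705.
Mean = β/(α−1) = 33.8/10.2 = 3.3137.
Difference = 3.3137 − 2.7705 = 0.5432.
The mean is pulled above the mode by the posterior's right skew.

0.5432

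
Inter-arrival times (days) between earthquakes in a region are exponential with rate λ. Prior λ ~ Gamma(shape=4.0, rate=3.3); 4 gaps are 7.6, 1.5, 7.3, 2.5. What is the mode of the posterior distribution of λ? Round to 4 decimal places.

0.3153

Σ times = 18.9. Posterior: Gamma(shape = 4.0+4 = 8.0, rate = 3.3+18.9 = 22.2).
Mode = (α−1)/β = 7.0/22.2 = 0.3153.
Mean = α/β = 8.0/22.2 = 0.3604.
This is the posterior mode — the MAP estimate.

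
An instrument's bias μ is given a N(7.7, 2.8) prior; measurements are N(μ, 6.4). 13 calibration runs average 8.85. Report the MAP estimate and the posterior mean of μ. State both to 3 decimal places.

Posterior for μ is Normal. Precision-weighted mean: (1/2.8·7.7 + 13/6.4·8.85) / (1/2.8 + 13/6.4) = 8.678.
A Normal posterior is symmetric, so mode = mean.

MAP = 8.678; posterior mean = 8.678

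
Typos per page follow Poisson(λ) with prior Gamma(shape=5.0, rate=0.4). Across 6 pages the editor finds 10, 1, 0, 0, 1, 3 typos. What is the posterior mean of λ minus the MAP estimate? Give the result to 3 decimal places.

0.156

Σ counts = 15. Posterior: Gamma(shape = 5.0+15 = 20.0, rate = 0.4+6 = 6.4).
Mode = (α−1)/β = 19.0/6.4 = 2.969.
Mean = α/β = 20.0/6.4 = 3.125.
Difference = 3.125 − 2.969 = 0.156.
Mean > mode: the posterior has a right tail.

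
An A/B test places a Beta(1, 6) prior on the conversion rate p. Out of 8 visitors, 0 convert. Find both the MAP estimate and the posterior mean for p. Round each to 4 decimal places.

MAP estimate = 0.0000, posterior mean = 0.0667

Posterior: Beta(1+0, 6+8) = Beta(1, 14).
Since α = 1 ≤ 1 and β > 1, the Beta density is monotone decreasing on [0,1]; the mode is at 0.
Mean = 1/(1+14) = 0.0667.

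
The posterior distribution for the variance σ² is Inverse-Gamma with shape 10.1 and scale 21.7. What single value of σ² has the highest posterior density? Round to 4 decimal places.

Mode = β/(α+1) = 21.7/11.1 = 1.9550.
Mean = β/(α−1) = 21.7/9.1 = 2.3846.
This is the posterior mode — the MAP estimate.

1.9550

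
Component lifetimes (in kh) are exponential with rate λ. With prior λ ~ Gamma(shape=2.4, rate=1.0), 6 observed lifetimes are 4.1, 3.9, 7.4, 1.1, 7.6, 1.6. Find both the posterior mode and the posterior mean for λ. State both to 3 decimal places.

posterior mode = 0.277, posterior mean = 0.315

Σ times = 25.7. Posterior: Gamma(shape = 2.4+6 = 8.4, rate = 1.0+25.7 = 26.7).
Mode = (α−1)/β = 7.4/26.7 = 0.277.
Mean = α/β = 8.4/26.7 = 0.315.
Mean > mode: the posterior has a right tail.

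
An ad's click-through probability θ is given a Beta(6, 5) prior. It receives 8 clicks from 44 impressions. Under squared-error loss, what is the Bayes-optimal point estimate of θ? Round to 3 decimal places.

0.255

Posterior: Beta(6+8, 5+36) = Beta(14, 41).
Mode = (14−1)/(14+41−2) = 13/53 = 0.245.
Mean = 14/(14+41) = 14/55 = 0.255.
Squared-error loss ⇒ the optimal estimator is the posterior mean.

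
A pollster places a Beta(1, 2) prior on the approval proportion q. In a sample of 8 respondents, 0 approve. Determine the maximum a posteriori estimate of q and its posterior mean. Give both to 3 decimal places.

Posterior: Beta(1+0, 2+8) = Beta(1, 10).
Since α = 1 ≤ 1 and β > 1, the Beta density is monotone decreasing on [0,1]; the mode is at 0.
Mean = 1/(1+10) = 0.091.
Right-skewed posterior ⇒ mode < mean.

MAP = 0.000, posterior mean = 0.091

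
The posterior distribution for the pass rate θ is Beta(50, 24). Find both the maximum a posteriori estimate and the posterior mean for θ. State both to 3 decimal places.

Mode = (50−1)/(50+24−2) = 49/72 = 0.681.
Mean = 50/(50+24) = 50/74 = 0.676.
The mean is pulled below the mode by the posterior's left skew.

MAP = 0.681; posterior mean = 0.676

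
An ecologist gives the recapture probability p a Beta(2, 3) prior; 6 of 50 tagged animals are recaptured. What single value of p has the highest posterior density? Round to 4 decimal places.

0.1321

Posterior: Beta(2+6, 3+44) = Beta(8, 47).
Mode = (8−1)/(8+47−2) = 7/53 = 0.1321.
Mean = 8/(8+47) = 8/55 = 0.1455.
This is the posterior mode — the MAP estimate.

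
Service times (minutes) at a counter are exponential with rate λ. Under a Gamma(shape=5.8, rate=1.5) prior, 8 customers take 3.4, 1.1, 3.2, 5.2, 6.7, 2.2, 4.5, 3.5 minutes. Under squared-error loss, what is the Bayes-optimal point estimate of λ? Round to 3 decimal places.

Σ times = 29.8. Posterior: Gamma(shape = 5.8+8 = 13.8, rate = 1.5+29.8 = 31.3).
Mode = (α−1)/β = 12.8/31.3 = 0.409.
Mean = α/β = 13.8/31.3 = 0.441.
Squared-error loss ⇒ the optimal estimator is the posterior mean.

0.441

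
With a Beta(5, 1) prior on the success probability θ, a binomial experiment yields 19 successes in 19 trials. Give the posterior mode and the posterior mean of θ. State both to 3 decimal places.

Posterior: Beta(5+19, 1+0) = Beta(24, 1).
Since β = 1 ≤ 1 and α > 1, the Beta density is monotone increasing on [0,1]; the mode is at 1.
Mean = 24/(24+1) = 0.960.
Left-skewed posterior ⇒ mean < mode.

posterior mode = 1.000, posterior mean = 0.960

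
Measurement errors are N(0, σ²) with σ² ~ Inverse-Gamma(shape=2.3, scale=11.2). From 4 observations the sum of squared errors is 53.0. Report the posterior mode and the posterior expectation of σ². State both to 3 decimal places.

Posterior: Inverse-Gamma(shape = 2.3+4/2 = 4.3, scale = 11.2+53.0/2 = 37.7).
Mode = β/(α+1) = 37.7/5.3 = 7.113.
Mean = β/(α−1) = 37.7/3.3 = 11.424.

posterior mode = 7.113, posterior expectation = 11.424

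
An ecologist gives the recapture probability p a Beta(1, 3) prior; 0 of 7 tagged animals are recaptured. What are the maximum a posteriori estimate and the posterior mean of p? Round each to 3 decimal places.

p_MAP = 0.000, E[p|data] = 0.091

Posterior: Beta(1+0, 3+7) = Beta(1, 10).
Since α = 1 ≤ 1 and β > 1, the Beta density is monotone decreasing on [0,1]; the mode is at 0.
Mean = 1/(1+10) = 0.091.
The posterior is right-skewed, so the mean exceeds the mode.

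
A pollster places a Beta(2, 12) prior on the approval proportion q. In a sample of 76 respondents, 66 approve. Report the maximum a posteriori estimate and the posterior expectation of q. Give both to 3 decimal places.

MAP = 0.761; posterior mean = 0.756

Posterior: Beta(2+66, 12+10) = Beta(68, 22).
Mode = (68−1)/(68+22−2) = 67/88 = 0.761.
Mean = 68/(68+22) = 68/90 = 0.756.
Mode > mean: the posterior has a left tail.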